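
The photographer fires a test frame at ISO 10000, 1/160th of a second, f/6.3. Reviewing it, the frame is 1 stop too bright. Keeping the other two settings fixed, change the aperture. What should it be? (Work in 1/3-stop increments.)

f/9

Overexposed by 1 stop → need 1 stop darker.
Aperture: f/6.3 → f/7.1 → f/8 → f/9.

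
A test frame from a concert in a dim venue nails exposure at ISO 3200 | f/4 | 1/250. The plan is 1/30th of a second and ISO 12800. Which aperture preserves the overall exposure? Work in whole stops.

Shutter speed: 1/250 → 1/125 → 1/60 → 1/30 — 3 stops slower (brighter).
ISO: 3200 → 6400 → 12800 — 2 stops raised (brighter).
Net change so far: 5 stops brighter. Offset with the aperture: f/4 → f/5.6 → f/8 → f/11 → f/16 → f/22.

f/22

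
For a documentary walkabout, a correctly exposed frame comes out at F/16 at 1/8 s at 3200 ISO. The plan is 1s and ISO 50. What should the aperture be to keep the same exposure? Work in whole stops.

Shutter speed: 1/8 → 1/4 → 1/2 → 1 — 3 stops slower (brighter).
ISO: 3200 → 1600 → 800 → 400 → 200 → 100 → 50 — 6 stops lower (darker).
Net change so far: 3 stops darker. Offset with the aperture: f/16 → f/11 → f/8 → f/5.6.

f/5.6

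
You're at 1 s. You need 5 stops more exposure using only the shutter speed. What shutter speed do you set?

30 s

Shutter speed: 1 → 2 → 4 → 8 → 15 → 30 — 5 stops slower (brighter).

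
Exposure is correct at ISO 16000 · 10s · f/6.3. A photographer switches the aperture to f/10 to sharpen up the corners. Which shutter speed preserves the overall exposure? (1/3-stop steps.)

25 s

Aperture: f/6.3 → f/7.1 → f/8 → f/9 → f/10 — 1 1/3 stops narrower (darker).
Need 1 1/3 stops brighter from the shutter speed: 10 → 13 → 15 → 20 → 25.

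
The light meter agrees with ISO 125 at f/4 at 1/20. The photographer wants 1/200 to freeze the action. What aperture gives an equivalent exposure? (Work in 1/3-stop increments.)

Shutter speed: 1/20 → 1/25 → 1/30 → 1/40 → 1/50 → 1/60 → 1/80 → 1/100 → 1/125 → 1/160 → 1/200 — 3 1/3 stops faster (darker).
Need 3 1/3 stops brighter from the aperture: f/4 → f/3.5 → f/3.2 → f/2.8 → f/2.5 → f/2.2 → f/2 → f/1.8 → f/1.6 → f/1.4 → f/1.2.

f/1.2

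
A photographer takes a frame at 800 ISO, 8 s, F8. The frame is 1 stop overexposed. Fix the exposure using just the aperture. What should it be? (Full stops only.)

f/11

Overexposed by 1 stop → need 1 stop darker.
Aperture: f/8 → f/11.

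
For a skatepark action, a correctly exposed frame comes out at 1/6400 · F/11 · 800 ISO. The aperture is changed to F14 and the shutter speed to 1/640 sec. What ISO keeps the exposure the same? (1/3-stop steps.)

Aperture: f/11 → f/13 → f/14 — 2/3 stop stopped down (darker).
Shutter speed: 1/6400 → 1/5000 → 1/4000 → 1/3200 → 1/2500 → 1/2000 → 1/1600 → 1/1250 → 1/1000 → 1/800 → 1/640 — 3 1/3 stops slower (brighter).
Net change so far: 2 2/3 stops brighter. Offset with the ISO: 800 → 640 → 500 → 400 → 320 → 250 → 200 → 160 → 125.

ISO 125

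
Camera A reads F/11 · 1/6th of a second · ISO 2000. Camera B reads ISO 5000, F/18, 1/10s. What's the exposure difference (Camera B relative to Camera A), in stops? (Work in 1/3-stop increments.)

Aperture: f/11 → f/13 → f/14 → f/16 → f/18 — 1 1/3 stops smaller aperture (darker).
Shutter speed: 1/6 → 1/8 → 1/10 — 2/3 stop shorter (darker).
ISO: 2000 → 2500 → 3200 → 4000 → 5000 — 1 1/3 stops higher (brighter).
Net: −1 1/3 −2/3 +1 1/3 = −2/3 stops.

2/3 stop darker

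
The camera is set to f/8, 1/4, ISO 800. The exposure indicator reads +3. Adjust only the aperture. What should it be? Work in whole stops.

Overexposed by 3 stops → need 3 stops darker.
Aperture: f/8 → f/11 → f/16 → f/22.

f/22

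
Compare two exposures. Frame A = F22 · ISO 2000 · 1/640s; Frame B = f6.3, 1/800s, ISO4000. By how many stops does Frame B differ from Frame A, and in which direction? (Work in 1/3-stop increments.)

4 1/3 stops brighter

Aperture: f/22 → f/20 → f/18 → f/16 → f/14 → f/13 → f/11 → f/10 → f/9 → f/8 → f/7.1 → f/6.3 — 3 2/3 stops opened up (brighter).
Shutter speed: 1/640 → 1/800 — 1/3 stop shorter (darker).
ISO: 2000 → 2500 → 3200 → 4000 — 1 stop raised (brighter).
Net: +3 2/3 −1/3 +1 = +4 1/3 stops.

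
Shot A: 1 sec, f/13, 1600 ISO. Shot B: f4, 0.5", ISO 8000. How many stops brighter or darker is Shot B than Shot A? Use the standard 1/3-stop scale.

4 2/3 stops brighter

Aperture: f/13 → f/11 → f/10 → f/9 → f/8 → f/7.1 → f/6.3 → f/5.6 → f/5 → f/4.5 → f/4 — 3 1/3 stops wider (brighter).
Shutter speed: 1 → 0.8 → 0.6 → 0.5 — 1 stop faster (darker).
ISO: 1600 → 2000 → 2500 → 3200 → 4000 → 5000 → 6400 → 8000 — 2 1/3 stops higher (brighter).
Net: +3 1/3 −1 +2 1/3 = +4 2/3 stops.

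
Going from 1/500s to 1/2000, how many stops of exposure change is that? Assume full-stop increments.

2 stops

1/500 → 1/1000 → 1/2000 — count the steps: 2 stops.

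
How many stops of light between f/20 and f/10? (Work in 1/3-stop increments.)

2 stops

f/20 → f/18 → f/16 → f/14 → f/13 → f/11 → f/10 — count the steps: 6 third-stops = 2 stops.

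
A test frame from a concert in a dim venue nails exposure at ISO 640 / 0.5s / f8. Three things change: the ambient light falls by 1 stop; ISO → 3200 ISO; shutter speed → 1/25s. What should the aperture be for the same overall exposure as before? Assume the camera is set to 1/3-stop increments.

Scene light: 1 stop darker.
ISO: 640 → 800 → 1000 → 1250 → 1600 → 2000 → 2500 → 3200 — 2 1/3 stops raised (brighter).
Shutter speed: 0.5 → 0.4 → 0.3 → 1/4 → 1/5 → 1/6 → 1/8 → 1/10 → 1/13 → 1/15 → 1/20 → 1/25 — 3 2/3 stops faster (darker).
Net so far: 2 1/3 stops darker. Aperture: f/8 → f/7.1 → f/6.3 → f/5.6 → f/5 → f/4.5 → f/4 → f/3.5.

f/3.5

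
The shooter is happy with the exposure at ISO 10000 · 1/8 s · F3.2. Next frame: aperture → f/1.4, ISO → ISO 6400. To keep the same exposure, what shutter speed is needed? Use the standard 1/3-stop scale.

Aperture: f/3.2 → f/2.8 → f/2.5 → f/2.2 → f/2 → f/1.8 → f/1.6 → f/1.4 — 2 1/3 stops larger aperture (brighter).
ISO: 10000 → 8000 → 6400 — 2/3 stop dropped (darker).
Net change so far: 1 2/3 stops brighter. Offset with the shutter speed: 1/8 → 1/10 → 1/13 → 1/15 → 1/20 → 1/25.

1/25s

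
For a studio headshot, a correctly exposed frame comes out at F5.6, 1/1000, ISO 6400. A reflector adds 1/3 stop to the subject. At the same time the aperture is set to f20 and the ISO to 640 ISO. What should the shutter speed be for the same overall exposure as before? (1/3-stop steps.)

1/10s

Scene light: 1/3 stop brighter.
Aperture: f/5.6 → f/6.3 → f/7.1 → f/8 → f/9 → f/10 → f/11 → f/13 → f/14 → f/16 → f/18 → f/20 — 3 2/3 stops stopped down (darker).
ISO: 6400 → 5000 → 4000 → 3200 → 2500 → 2000 → 1600 → 1250 → 1000 → 800 → 640 — 3 1/3 stops lower (darker).
Net so far: 6 2/3 stops darker. Shutter speed: 1/1000 → 1/800 → 1/640 → 1/500 → 1/400 → 1/320 → 1/250 → 1/200 → 1/160 → 1/125 → 1/100 → 1/80 → 1/60 → 1/50 → 1/40 → 1/30 → 1/25 → 1/20 → 1/15 → 1/13 → 1/10.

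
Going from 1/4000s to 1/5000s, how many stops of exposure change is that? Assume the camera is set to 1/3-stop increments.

1/4000 → 1/5000 — count the steps: 1 third-stops = 1/3 stop.

1/3 stop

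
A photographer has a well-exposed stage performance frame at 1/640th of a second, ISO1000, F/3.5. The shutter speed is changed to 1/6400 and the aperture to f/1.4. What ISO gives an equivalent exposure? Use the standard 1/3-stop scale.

Shutter speed: 1/640 → 1/800 → 1/1000 → 1/1250 → 1/1600 → 1/2000 → 1/2500 → 1/3200 → 1/4000 → 1/5000 → 1/6400 — 3 1/3 stops shorter (darker).
Aperture: f/3.5 → f/3.2 → f/2.8 → f/2.5 → f/2.2 → f/2 → f/1.8 → f/1.6 → f/1.4 — 2 2/3 stops wider (brighter).
Net change so far: 2/3 stop darker. Offset with the ISO: 1000 → 1250 → 1600.

ISO 1600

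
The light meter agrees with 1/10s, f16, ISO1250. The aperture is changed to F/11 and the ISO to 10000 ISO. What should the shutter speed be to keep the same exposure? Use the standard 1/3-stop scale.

1/160s

Aperture: f/16 → f/14 → f/13 → f/11 — 1 stop opened up (brighter).
ISO: 1250 → 1600 → 2000 → 2500 → 3200 → 4000 → 5000 → 6400 → 8000 → 10000 — 3 stops raised (brighter).
Net change so far: 4 stops brighter. Offset with the shutter speed: 1/10 → 1/13 → 1/15 → 1/20 → 1/25 → 1/30 → 1/40 → 1/50 → 1/60 → 1/80 → 1/100 → 1/125 → 1/160.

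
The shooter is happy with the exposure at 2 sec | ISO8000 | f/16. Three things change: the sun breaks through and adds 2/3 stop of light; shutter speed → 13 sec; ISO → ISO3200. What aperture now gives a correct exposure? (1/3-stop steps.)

f/32

Scene light: 2/3 stop brighter.
Shutter speed: 2 → 2.5 → 3.2 → 4 → 5 → 6 → 8 → 10 → 13 — 2 2/3 stops slower (brighter).
ISO: 8000 → 6400 → 5000 → 4000 → 3200 — 1 1/3 stops dropped (darker).
Net so far: 2 stops brighter. Aperture: f/16 → f/18 → f/20 → f/22 → f/25 → f/29 → f/32.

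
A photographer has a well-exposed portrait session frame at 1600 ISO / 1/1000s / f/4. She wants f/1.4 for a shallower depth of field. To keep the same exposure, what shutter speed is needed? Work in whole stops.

Aperture: f/4 → f/2.8 → f/2 → f/1.4 — 3 stops larger aperture (brighter).
Need 3 stops darker from the shutter speed: 1/1000 → 1/2000 → 1/4000 → 1/8000.

1/8000s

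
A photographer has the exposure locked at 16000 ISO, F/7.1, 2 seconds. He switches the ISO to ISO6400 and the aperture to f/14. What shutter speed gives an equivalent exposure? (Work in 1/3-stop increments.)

ISO: 16000 → 12800 → 10000 → 8000 → 6400 — 1 1/3 stops lower (darker).
Aperture: f/7.1 → f/8 → f/9 → f/10 → f/11 → f/13 → f/14 — 2 stops smaller aperture (darker).
Net change so far: 3 1/3 stops darker. Offset with the shutter speed: 2 → 2.5 → 3.2 → 4 → 5 → 6 → 8 → 10 → 13 → 15 → 20.

20 s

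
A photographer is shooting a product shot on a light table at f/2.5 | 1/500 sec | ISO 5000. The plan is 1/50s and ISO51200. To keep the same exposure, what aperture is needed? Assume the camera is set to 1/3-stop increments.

f/25

Shutter speed: 1/500 → 1/400 → 1/320 → 1/250 → 1/200 → 1/160 → 1/125 → 1/100 → 1/80 → 1/60 → 1/50 — 3 1/3 stops longer (brighter).
ISO: 5000 → 6400 → 8000 → 10000 → 12800 → 16000 → 20000 → 25600 → 32000 → 40000 → 51200 — 3 1/3 stops higher (brighter).
Net change so far: 6 2/3 stops brighter. Offset with the aperture: f/2.5 → f/2.8 → f/3.2 → f/3.5 → f/4 → f/4.5 → f/5 → f/5.6 → f/6.3 → f/7.1 → f/8 → f/9 → f/10 → f/11 → f/13 → f/14 → f/16 → f/18 → f/20 → f/22 → f/25.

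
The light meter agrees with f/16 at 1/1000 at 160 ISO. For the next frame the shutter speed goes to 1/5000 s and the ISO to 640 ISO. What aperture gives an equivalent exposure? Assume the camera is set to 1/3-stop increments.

f/14

Shutter speed: 1/1000 → 1/1250 → 1/1600 → 1/2000 → 1/2500 → 1/3200 → 1/4000 → 1/5000 — 2 1/3 stops shorter (darker).
ISO: 160 → 200 → 250 → 320 → 400 → 500 → 640 — 2 stops raised (brighter).
Net change so far: 1/3 stop darker. Offset with the aperture: f/16 → f/14.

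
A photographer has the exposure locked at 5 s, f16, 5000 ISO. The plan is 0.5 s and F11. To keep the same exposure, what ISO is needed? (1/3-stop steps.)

Shutter speed: 5 → 4 → 3.2 → 2.5 → 2 → 1.6 → 1.3 → 1 → 0.8 → 0.6 → 0.5 — 3 1/3 stops faster (darker).
Aperture: f/16 → f/14 → f/13 → f/11 — 1 stop larger aperture (brighter).
Net change so far: 2 1/3 stops darker. Offset with the ISO: 5000 → 6400 → 8000 → 10000 → 12800 → 16000 → 20000 → 25600.

ISO 25600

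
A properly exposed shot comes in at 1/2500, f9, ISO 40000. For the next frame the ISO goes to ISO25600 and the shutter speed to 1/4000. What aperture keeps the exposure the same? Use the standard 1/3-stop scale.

ISO: 40000 → 32000 → 25600 — 2/3 stop dropped (darker).
Shutter speed: 1/2500 → 1/3200 → 1/4000 — 2/3 stop shorter (darker).
Net change so far: 1 1/3 stops darker. Offset with the aperture: f/9 → f/8 → f/7.1 → f/6.3 → f/5.6.

f/5.6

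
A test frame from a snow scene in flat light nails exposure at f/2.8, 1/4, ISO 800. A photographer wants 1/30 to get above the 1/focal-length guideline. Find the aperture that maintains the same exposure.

f/1.0

Shutter speed: 1/4 → 1/8 → 1/15 → 1/30 — 3 stops faster (darker).
Need 3 stops brighter from the aperture: f/2.8 → f/2 → f/1.4 → f/1.0.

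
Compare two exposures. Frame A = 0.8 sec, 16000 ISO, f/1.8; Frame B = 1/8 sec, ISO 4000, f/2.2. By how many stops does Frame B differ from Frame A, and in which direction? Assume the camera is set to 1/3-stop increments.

5 1/3 stops darker

Aperture: f/1.8 → f/2 → f/2.2 — 2/3 stop narrower (darker).
Shutter speed: 0.8 → 0.6 → 0.5 → 0.4 → 0.3 → 1/4 → 1/5 → 1/6 → 1/8 — 2 2/3 stops shorter (darker).
ISO: 16000 → 12800 → 10000 → 8000 → 6400 → 5000 → 4000 — 2 stops dropped (darker).
Net: −2/3 −2 2/3 −2 = −5 1/3 stops.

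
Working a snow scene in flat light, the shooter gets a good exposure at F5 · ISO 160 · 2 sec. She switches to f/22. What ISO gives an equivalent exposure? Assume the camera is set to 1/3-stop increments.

ISO 3200

Aperture: f/5 → f/5.6 → f/6.3 → f/7.1 → f/8 → f/9 → f/10 → f/11 → f/13 → f/14 → f/16 → f/18 → f/20 → f/22 — 4 1/3 stops stopped down (darker).
Need 4 1/3 stops brighter from the ISO: 160 → 200 → 250 → 320 → 400 → 500 → 640 → 800 → 1000 → 1250 → 1600 → 2000 → 2500 → 3200.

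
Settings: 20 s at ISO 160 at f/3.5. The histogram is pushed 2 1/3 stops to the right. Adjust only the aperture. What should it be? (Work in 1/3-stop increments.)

Overexposed by 2 1/3 stops → need 2 1/3 stops darker.
Aperture: f/3.5 → f/4 → f/4.5 → f/5 → f/5.6 → f/6.3 → f/7.1 → f/8.

f/8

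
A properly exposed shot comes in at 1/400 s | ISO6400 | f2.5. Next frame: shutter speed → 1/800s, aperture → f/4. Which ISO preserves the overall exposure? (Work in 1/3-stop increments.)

ISO 32000

Shutter speed: 1/400 → 1/500 → 1/640 → 1/800 — 1 stop faster (darker).
Aperture: f/2.5 → f/2.8 → f/3.2 → f/3.5 → f/4 — 1 1/3 stops stopped down (darker).
Net change so far: 2 1/3 stops darker. Offset with the ISO: 6400 → 8000 → 10000 → 12800 → 16000 → 20000 → 25600 → 32000.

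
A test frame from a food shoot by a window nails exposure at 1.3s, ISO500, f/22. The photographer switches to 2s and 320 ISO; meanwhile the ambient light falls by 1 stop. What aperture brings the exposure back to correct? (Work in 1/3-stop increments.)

f/16

Scene light: 1 stop darker.
Shutter speed: 1.3 → 1.6 → 2 — 2/3 stop slower (brighter).
ISO: 500 → 400 → 320 — 2/3 stop dropped (darker).
Net so far: 1 stop darker. Aperture: f/22 → f/20 → f/18 → f/16.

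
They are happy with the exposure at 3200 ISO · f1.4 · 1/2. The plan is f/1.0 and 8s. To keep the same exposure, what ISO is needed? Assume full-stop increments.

ISO 100

Aperture: f/1.4 → f/1.0 — 1 stop larger aperture (brighter).
Shutter speed: 1/2 → 1 → 2 → 4 → 8 — 4 stops longer (brighter).
Net change so far: 5 stops brighter. Offset with the ISO: 3200 → 1600 → 800 → 400 → 200 → 100.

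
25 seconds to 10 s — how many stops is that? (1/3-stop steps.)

25 → 20 → 15 → 13 → 10 — count the steps: 4 third-stops = 1 1/3 stops.

1 1/3 stops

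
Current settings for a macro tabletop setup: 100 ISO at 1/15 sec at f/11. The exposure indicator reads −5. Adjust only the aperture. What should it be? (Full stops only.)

Underexposed by 5 stops → need 5 stops brighter.
Aperture: f/11 → f/8 → f/5.6 → f/4 → f/2.8 → f/2.

f/2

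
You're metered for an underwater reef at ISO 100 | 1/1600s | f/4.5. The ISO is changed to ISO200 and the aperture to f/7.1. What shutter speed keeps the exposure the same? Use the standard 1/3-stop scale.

ISO: 100 → 125 → 160 → 200 — 1 stop higher (brighter).
Aperture: f/4.5 → f/5 → f/5.6 → f/6.3 → f/7.1 — 1 1/3 stops smaller aperture (darker).
Net change so far: 1/3 stop darker. Offset with the shutter speed: 1/1600 → 1/1250.

1/1250s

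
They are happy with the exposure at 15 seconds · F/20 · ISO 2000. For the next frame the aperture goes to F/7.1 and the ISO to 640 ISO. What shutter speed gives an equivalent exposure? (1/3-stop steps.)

6 s

Aperture: f/20 → f/18 → f/16 → f/14 → f/13 → f/11 → f/10 → f/9 → f/8 → f/7.1 — 3 stops wider (brighter).
ISO: 2000 → 1600 → 1250 → 1000 → 800 → 640 — 1 2/3 stops dropped (darker).
Net change so far: 1 1/3 stops brighter. Offset with the shutter speed: 15 → 13 → 10 → 8 → 6.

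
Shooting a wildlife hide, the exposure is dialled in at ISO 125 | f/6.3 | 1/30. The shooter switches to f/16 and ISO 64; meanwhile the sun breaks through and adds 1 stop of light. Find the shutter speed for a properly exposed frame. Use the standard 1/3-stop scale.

1/5s

Scene light: 1 stop brighter.
Aperture: f/6.3 → f/7.1 → f/8 → f/9 → f/10 → f/11 → f/13 → f/14 → f/16 — 2 2/3 stops narrower (darker).
ISO: 125 → 100 → 80 → 64 — 1 stop lower (darker).
Net so far: 2 2/3 stops darker. Shutter speed: 1/30 → 1/25 → 1/20 → 1/15 → 1/13 → 1/10 → 1/8 → 1/6 → 1/5.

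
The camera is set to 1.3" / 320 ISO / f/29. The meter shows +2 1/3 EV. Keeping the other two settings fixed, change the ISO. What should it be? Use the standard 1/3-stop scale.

Overexposed by 2 1/3 stops → need 2 1/3 stops darker.
ISO: 320 → 250 → 200 → 160 → 125 → 100 → 80 → 64.

ISO 64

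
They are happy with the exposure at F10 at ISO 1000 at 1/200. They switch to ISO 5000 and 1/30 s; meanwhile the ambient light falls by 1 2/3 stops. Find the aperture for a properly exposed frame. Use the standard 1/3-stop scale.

Scene light: 1 2/3 stops darker.
ISO: 1000 → 1250 → 1600 → 2000 → 2500 → 3200 → 4000 → 5000 — 2 1/3 stops higher (brighter).
Shutter speed: 1/200 → 1/160 → 1/125 → 1/100 → 1/80 → 1/60 → 1/50 → 1/40 → 1/30 — 2 2/3 stops longer (brighter).
Net so far: 3 1/3 stops brighter. Aperture: f/10 → f/11 → f/13 → f/14 → f/16 → f/18 → f/20 → f/22 → f/25 → f/29 → f/32.

f/32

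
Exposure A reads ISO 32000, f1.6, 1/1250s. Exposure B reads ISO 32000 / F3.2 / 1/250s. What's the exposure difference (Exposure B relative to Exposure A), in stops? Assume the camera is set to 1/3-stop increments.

1/3 stop brighter

Aperture: f/1.6 → f/1.8 → f/2 → f/2.2 → f/2.5 → f/2.8 → f/3.2 — 2 stops stopped down (darker).
Shutter speed: 1/1250 → 1/1000 → 1/800 → 1/640 → 1/500 → 1/400 → 1/320 → 1/250 — 2 1/3 stops longer (brighter).
ISO: unchanged.
Net: −2 +2 1/3 = +1/3 stops.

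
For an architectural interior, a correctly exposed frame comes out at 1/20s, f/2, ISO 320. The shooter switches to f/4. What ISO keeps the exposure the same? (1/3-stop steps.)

ISO 1250

Aperture: f/2 → f/2.2 → f/2.5 → f/2.8 → f/3.2 → f/3.5 → f/4 — 2 stops narrower (darker).
Need 2 stops brighter from the ISO: 320 → 400 → 500 → 640 → 800 → 1000 → 1250.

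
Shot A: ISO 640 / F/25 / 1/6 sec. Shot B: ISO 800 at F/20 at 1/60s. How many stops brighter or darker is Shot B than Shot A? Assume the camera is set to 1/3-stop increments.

Aperture: f/25 → f/22 → f/20 — 2/3 stop larger aperture (brighter).
Shutter speed: 1/6 → 1/8 → 1/10 → 1/13 → 1/15 → 1/20 → 1/25 → 1/30 → 1/40 → 1/50 → 1/60 — 3 1/3 stops shorter (darker).
ISO: 640 → 800 — 1/3 stop raised (brighter).
Net: +2/3 −3 1/3 +1/3 = −2 1/3 stops.

2 1/3 stops darker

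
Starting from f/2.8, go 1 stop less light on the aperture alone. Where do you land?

Aperture: f/2.8 → f/4 — 1 stop smaller aperture (darker).

f/4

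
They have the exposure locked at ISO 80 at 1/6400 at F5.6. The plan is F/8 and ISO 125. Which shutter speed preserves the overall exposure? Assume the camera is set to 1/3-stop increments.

Aperture: f/5.6 → f/6.3 → f/7.1 → f/8 — 1 stop stopped down (darker).
ISO: 80 → 100 → 125 — 2/3 stop higher (brighter).
Net change so far: 1/3 stop darker. Offset with the shutter speed: 1/6400 → 1/5000.

1/5000s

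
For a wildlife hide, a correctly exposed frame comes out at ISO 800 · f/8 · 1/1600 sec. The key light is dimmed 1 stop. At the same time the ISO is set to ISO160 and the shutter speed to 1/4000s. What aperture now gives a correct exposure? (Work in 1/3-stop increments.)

f/1.6

Scene light: 1 stop darker.
ISO: 800 → 640 → 500 → 400 → 320 → 250 → 200 → 160 — 2 1/3 stops dropped (darker).
Shutter speed: 1/1600 → 1/2000 → 1/2500 → 1/3200 → 1/4000 — 1 1/3 stops faster (darker).
Net so far: 4 2/3 stops darker. Aperture: f/8 → f/7.1 → f/6.3 → f/5.6 → f/5 → f/4.5 → f/4 → f/3.5 → f/3.2 → f/2.8 → f/2.5 → f/2.2 → f/2 → f/1.8 → f/1.6.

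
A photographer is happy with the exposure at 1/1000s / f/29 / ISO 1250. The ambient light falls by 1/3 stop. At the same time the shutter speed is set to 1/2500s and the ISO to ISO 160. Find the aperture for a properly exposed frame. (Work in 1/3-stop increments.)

Scene light: 1/3 stop darker.
Shutter speed: 1/1000 → 1/1250 → 1/1600 → 1/2000 → 1/2500 — 1 1/3 stops shorter (darker).
ISO: 1250 → 1000 → 800 → 640 → 500 → 400 → 320 → 250 → 200 → 160 — 3 stops lower (darker).
Net so far: 4 2/3 stops darker. Aperture: f/29 → f/25 → f/22 → f/20 → f/18 → f/16 → f/14 → f/13 → f/11 → f/10 → f/9 → f/8 → f/7.1 → f/6.3 → f/5.6.

f/5.6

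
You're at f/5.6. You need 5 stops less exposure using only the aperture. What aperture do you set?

f/32

Aperture: f/5.6 → f/8 → f/11 → f/16 → f/22 → f/32 — 5 stops narrower (darker).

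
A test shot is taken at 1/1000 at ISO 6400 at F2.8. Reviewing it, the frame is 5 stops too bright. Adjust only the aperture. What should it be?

f/16

Overexposed by 5 stops → need 5 stops darker.
Aperture: f/2.8 → f/4 → f/5.6 → f/8 → f/11 → f/16.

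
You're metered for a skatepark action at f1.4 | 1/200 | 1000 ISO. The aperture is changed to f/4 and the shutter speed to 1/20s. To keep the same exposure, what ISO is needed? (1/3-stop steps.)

ISO 800

Aperture: f/1.4 → f/1.6 → f/1.8 → f/2 → f/2.2 → f/2.5 → f/2.8 → f/3.2 → f/3.5 → f/4 — 3 stops smaller aperture (darker).
Shutter speed: 1/200 → 1/160 → 1/125 → 1/100 → 1/80 → 1/60 → 1/50 → 1/40 → 1/30 → 1/25 → 1/20 — 3 1/3 stops slower (brighter).
Net change so far: 1/3 stop brighter. Offset with the ISO: 1000 → 800.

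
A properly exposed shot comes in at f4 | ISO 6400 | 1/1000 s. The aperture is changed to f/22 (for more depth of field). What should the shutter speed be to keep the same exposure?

Aperture: f/4 → f/5.6 → f/8 → f/11 → f/16 → f/22 — 5 stops narrower (darker).
Need 5 stops brighter from the shutter speed: 1/1000 → 1/500 → 1/250 → 1/125 → 1/60 → 1/30.

1/30s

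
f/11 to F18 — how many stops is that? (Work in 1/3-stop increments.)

f/11 → f/13 → f/14 → f/16 → f/18 — count the steps: 4 third-stops = 1 1/3 stops.

1 1/3 stops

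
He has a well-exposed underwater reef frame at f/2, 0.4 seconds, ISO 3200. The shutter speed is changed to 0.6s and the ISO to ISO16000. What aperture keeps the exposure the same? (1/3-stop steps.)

f/5.6

Shutter speed: 0.4 → 0.5 → 0.6 — 2/3 stop slower (brighter).
ISO: 3200 → 4000 → 5000 → 6400 → 8000 → 10000 → 12800 → 16000 — 2 1/3 stops raised (brighter).
Net change so far: 3 stops brighter. Offset with the aperture: f/2 → f/2.2 → f/2.5 → f/2.8 → f/3.2 → f/3.5 → f/4 → f/4.5 → f/5 → f/5.6.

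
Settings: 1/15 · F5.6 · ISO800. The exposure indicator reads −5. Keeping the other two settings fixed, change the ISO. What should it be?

Underexposed by 5 stops → need 5 stops brighter.
ISO: 800 → 1600 → 3200 → 6400 → 12800 → 25600.

ISO 25600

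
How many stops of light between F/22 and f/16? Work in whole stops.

f/22 → f/16 — count the steps: 1 stop.

1 stop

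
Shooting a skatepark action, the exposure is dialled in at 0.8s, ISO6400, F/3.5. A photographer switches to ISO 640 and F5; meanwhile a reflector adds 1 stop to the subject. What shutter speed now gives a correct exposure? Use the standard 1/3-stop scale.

Scene light: 1 stop brighter.
ISO: 6400 → 5000 → 4000 → 3200 → 2500 → 2000 → 1600 → 1250 → 1000 → 800 → 640 — 3 1/3 stops dropped (darker).
Aperture: f/3.5 → f/4 → f/4.5 → f/5 — 1 stop narrower (darker).
Net so far: 3 1/3 stops darker. Shutter speed: 0.8 → 1 → 1.3 → 1.6 → 2 → 2.5 → 3.2 → 4 → 5 → 6 → 8.

8 s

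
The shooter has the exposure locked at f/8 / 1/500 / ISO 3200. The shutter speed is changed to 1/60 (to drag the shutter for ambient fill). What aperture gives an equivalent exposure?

f/22

Shutter speed: 1/500 → 1/250 → 1/125 → 1/60 — 3 stops slower (brighter).
Need 3 stops darker from the aperture: f/8 → f/11 → f/16 → f/22.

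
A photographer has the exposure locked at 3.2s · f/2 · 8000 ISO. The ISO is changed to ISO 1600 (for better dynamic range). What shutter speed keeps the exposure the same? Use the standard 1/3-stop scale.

15 s

ISO: 8000 → 6400 → 5000 → 4000 → 3200 → 2500 → 2000 → 1600 — 2 1/3 stops dropped (darker).
Need 2 1/3 stops brighter from the shutter speed: 3.2 → 4 → 5 → 6 → 8 → 10 → 13 → 15.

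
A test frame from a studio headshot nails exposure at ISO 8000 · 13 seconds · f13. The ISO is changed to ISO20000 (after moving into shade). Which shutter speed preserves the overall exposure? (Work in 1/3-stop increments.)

5 s

ISO: 8000 → 10000 → 12800 → 16000 → 20000 — 1 1/3 stops higher (brighter).
Need 1 1/3 stops darker from the shutter speed: 13 → 10 → 8 → 6 → 5.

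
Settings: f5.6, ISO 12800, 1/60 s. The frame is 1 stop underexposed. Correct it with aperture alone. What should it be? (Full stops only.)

Underexposed by 1 stop → need 1 stop brighter.
Aperture: f/5.6 → f/4.

f/4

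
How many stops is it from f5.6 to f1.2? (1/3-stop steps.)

f/5.6 → f/5 → f/4.5 → f/4 → f/3.5 → f/3.2 → f/2.8 → f/2.5 → f/2.2 → f/2 → f/1.8 → f/1.6 → f/1.4 → f/1.2 — count the steps: 13 third-stops = 4 1/3 stops.

4 1/3 stops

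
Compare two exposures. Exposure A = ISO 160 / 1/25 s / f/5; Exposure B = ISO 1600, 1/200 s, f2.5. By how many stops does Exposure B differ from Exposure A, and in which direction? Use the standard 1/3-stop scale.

2 1/3 stops brighter

Aperture: f/5 → f/4.5 → f/4 → f/3.5 → f/3.2 → f/2.8 → f/2.5 — 2 stops opened up (brighter).
Shutter speed: 1/25 → 1/30 → 1/40 → 1/50 → 1/60 → 1/80 → 1/100 → 1/125 → 1/160 → 1/200 — 3 stops shorter (darker).
ISO: 160 → 200 → 250 → 320 → 400 → 500 → 640 → 800 → 1000 → 1250 → 1600 — 3 1/3 stops raised (brighter).
Net: +2 −3 +3 1/3 = +2 1/3 stops.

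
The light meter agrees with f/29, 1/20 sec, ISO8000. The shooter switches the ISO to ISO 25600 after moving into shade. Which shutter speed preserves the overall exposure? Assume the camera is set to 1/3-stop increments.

1/60s

ISO: 8000 → 10000 → 12800 → 16000 → 20000 → 25600 — 1 2/3 stops higher (brighter).
Need 1 2/3 stops darker from the shutter speed: 1/20 → 1/25 → 1/30 → 1/40 → 1/50 → 1/60.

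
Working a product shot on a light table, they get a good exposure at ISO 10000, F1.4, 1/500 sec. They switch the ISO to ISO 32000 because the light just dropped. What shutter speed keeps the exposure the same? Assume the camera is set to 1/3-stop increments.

ISO: 10000 → 12800 → 16000 → 20000 → 25600 → 32000 — 1 2/3 stops raised (brighter).
Need 1 2/3 stops darker from the shutter speed: 1/500 → 1/640 → 1/800 → 1/1000 → 1/1250 → 1/1600.

1/1600s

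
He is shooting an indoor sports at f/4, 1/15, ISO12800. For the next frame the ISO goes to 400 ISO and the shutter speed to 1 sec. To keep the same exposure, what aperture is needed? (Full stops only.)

f/2.8

ISO: 12800 → 6400 → 3200 → 1600 → 800 → 400 — 5 stops dropped (darker).
Shutter speed: 1/15 → 1/8 → 1/4 → 1/2 → 1 — 4 stops longer (brighter).
Net change so far: 1 stop darker. Offset with the aperture: f/4 → f/2.8.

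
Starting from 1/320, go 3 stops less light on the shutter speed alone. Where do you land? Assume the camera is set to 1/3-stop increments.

Shutter speed: 1/320 → 1/400 → 1/500 → 1/640 → 1/800 → 1/1000 → 1/1250 → 1/1600 → 1/2000 → 1/2500 — 3 stops shorter (darker).

1/2500s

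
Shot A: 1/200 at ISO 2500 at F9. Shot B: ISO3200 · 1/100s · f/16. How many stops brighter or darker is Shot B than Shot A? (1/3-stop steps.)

Aperture: f/9 → f/10 → f/11 → f/13 → f/14 → f/16 — 1 2/3 stops narrower (darker).
Shutter speed: 1/200 → 1/160 → 1/125 → 1/100 — 1 stop longer (brighter).
ISO: 2500 → 3200 — 1/3 stop raised (brighter).
Net: −1 2/3 +1 +1/3 = −1/3 stops.

1/3 stop darker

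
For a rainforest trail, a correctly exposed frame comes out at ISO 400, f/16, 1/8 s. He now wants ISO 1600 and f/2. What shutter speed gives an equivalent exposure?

ISO: 400 → 800 → 1600 — 2 stops raised (brighter).
Aperture: f/16 → f/11 → f/8 → f/5.6 → f/4 → f/2.8 → f/2 — 6 stops opened up (brighter).
Net change so far: 8 stops brighter. Offset with the shutter speed: 1/8 → 1/15 → 1/30 → 1/60 → 1/125 → 1/250 → 1/500 → 1/1000 → 1/2000.

1/2000s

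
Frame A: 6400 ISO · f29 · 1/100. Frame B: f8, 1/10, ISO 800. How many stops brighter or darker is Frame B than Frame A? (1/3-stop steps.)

Aperture: f/29 → f/25 → f/22 → f/20 → f/18 → f/16 → f/14 → f/13 → f/11 → f/10 → f/9 → f/8 — 3 2/3 stops opened up (brighter).
Shutter speed: 1/100 → 1/80 → 1/60 → 1/50 → 1/40 → 1/30 → 1/25 → 1/20 → 1/15 → 1/13 → 1/10 — 3 1/3 stops slower (brighter).
ISO: 6400 → 5000 → 4000 → 3200 → 2500 → 2000 → 1600 → 1250 → 1000 → 800 — 3 stops lower (darker).
Net: +3 2/3 +3 1/3 −3 = +4 stops.

4 stops brighter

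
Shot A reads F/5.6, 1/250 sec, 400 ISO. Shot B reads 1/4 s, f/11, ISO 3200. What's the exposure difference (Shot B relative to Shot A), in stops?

7 stops brighter

Aperture: f/5.6 → f/8 → f/11 — 2 stops smaller aperture (darker).
Shutter speed: 1/250 → 1/125 → 1/60 → 1/30 → 1/15 → 1/8 → 1/4 — 6 stops slower (brighter).
ISO: 400 → 800 → 1600 → 3200 — 3 stops raised (brighter).
Net: −2 +6 +3 = +7 stops.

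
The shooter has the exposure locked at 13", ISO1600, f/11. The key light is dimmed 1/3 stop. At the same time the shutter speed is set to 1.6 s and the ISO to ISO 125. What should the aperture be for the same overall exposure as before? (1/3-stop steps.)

Scene light: 1/3 stop darker.
Shutter speed: 13 → 10 → 8 → 6 → 5 → 4 → 3.2 → 2.5 → 2 → 1.6 — 3 stops faster (darker).
ISO: 1600 → 1250 → 1000 → 800 → 640 → 500 → 400 → 320 → 250 → 200 → 160 → 125 — 3 2/3 stops dropped (darker).
Net so far: 7 stops darker. Aperture: f/11 → f/10 → f/9 → f/8 → f/7.1 → f/6.3 → f/5.6 → f/5 → f/4.5 → f/4 → f/3.5 → f/3.2 → f/2.8 → f/2.5 → f/2.2 → f/2 → f/1.8 → f/1.6 → f/1.4 → f/1.2 → f/1.1 → f/1.0.

f/1.0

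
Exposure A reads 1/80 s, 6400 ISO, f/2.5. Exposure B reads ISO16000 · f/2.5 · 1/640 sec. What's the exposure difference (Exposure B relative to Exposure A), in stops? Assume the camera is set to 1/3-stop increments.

Aperture: unchanged.
Shutter speed: 1/80 → 1/100 → 1/125 → 1/160 → 1/200 → 1/250 → 1/320 → 1/400 → 1/500 → 1/640 — 3 stops faster (darker).
ISO: 6400 → 8000 → 10000 → 12800 → 16000 — 1 1/3 stops raised (brighter).
Net: −3 +1 1/3 = −1 2/3 stops.

1 2/3 stops darker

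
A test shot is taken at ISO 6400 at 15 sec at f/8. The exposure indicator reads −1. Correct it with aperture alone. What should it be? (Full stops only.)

f/5.6

Underexposed by 1 stop → need 1 stop brighter.
Aperture: f/8 → f/5.6.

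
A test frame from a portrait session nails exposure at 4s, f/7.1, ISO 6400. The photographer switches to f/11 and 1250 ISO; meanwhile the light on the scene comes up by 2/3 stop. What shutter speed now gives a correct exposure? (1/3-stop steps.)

30 s

Scene light: 2/3 stop brighter.
Aperture: f/7.1 → f/8 → f/9 → f/10 → f/11 — 1 1/3 stops smaller aperture (darker).
ISO: 6400 → 5000 → 4000 → 3200 → 2500 → 2000 → 1600 → 1250 — 2 1/3 stops dropped (darker).
Net so far: 3 stops darker. Shutter speed: 4 → 5 → 6 → 8 → 10 → 13 → 15 → 20 → 25 → 30.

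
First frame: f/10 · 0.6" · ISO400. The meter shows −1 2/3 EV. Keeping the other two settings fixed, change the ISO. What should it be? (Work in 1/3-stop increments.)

ISO 1250

Underexposed by 1 2/3 stops → need 1 2/3 stops brighter.
ISO: 400 → 500 → 640 → 800 → 1000 → 1250.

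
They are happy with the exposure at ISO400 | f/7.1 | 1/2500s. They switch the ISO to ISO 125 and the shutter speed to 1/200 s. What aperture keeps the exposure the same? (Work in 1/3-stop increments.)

f/14

ISO: 400 → 320 → 250 → 200 → 160 → 125 — 1 2/3 stops lower (darker).
Shutter speed: 1/2500 → 1/2000 → 1/1600 → 1/1250 → 1/1000 → 1/800 → 1/640 → 1/500 → 1/400 → 1/320 → 1/250 → 1/200 — 3 2/3 stops longer (brighter).
Net change so far: 2 stops brighter. Offset with the aperture: f/7.1 → f/8 → f/9 → f/10 → f/11 → f/13 → f/14.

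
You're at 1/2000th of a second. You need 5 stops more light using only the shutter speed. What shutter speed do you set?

Shutter speed: 1/2000 → 1/1000 → 1/500 → 1/250 → 1/125 → 1/60 — 5 stops slower (brighter).

1/60s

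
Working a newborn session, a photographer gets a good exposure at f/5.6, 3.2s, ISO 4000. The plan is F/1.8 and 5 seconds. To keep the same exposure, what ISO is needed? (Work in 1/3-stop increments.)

Aperture: f/5.6 → f/5 → f/4.5 → f/4 → f/3.5 → f/3.2 → f/2.8 → f/2.5 → f/2.2 → f/2 → f/1.8 — 3 1/3 stops larger aperture (brighter).
Shutter speed: 3.2 → 4 → 5 — 2/3 stop longer (brighter).
Net change so far: 4 stops brighter. Offset with the ISO: 4000 → 3200 → 2500 → 2000 → 1600 → 1250 → 1000 → 800 → 640 → 500 → 400 → 320 → 250.

ISO 250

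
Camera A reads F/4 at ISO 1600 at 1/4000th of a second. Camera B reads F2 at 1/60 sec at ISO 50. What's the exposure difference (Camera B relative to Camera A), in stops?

3 stops brighter

Aperture: f/4 → f/2.8 → f/2 — 2 stops opened up (brighter).
Shutter speed: 1/4000 → 1/2000 → 1/1000 → 1/500 → 1/250 → 1/125 → 1/60 — 6 stops longer (brighter).
ISO: 1600 → 800 → 400 → 200 → 100 → 50 — 5 stops dropped (darker).
Net: +2 +6 −5 = +3 stops.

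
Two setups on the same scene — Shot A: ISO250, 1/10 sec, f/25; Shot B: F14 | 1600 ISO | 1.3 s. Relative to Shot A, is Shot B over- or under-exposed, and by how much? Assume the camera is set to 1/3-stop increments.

8 stops brighter

Aperture: f/25 → f/22 → f/20 → f/18 → f/16 → f/14 — 1 2/3 stops wider (brighter).
Shutter speed: 1/10 → 1/8 → 1/6 → 1/5 → 1/4 → 0.3 → 0.4 → 0.5 → 0.6 → 0.8 → 1 → 1.3 — 3 2/3 stops slower (brighter).
ISO: 250 → 320 → 400 → 500 → 640 → 800 → 1000 → 1250 → 1600 — 2 2/3 stops higher (brighter).
Net: +1 2/3 +3 2/3 +2 2/3 = +8 stops.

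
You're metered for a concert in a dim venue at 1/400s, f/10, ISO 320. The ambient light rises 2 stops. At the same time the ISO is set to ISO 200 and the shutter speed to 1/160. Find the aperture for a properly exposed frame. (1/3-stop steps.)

Scene light: 2 stops brighter.
ISO: 320 → 250 → 200 — 2/3 stop lower (darker).
Shutter speed: 1/400 → 1/320 → 1/250 → 1/200 → 1/160 — 1 1/3 stops slower (brighter).
Net so far: 2 2/3 stops brighter. Aperture: f/10 → f/11 → f/13 → f/14 → f/16 → f/18 → f/20 → f/22 → f/25.

f/25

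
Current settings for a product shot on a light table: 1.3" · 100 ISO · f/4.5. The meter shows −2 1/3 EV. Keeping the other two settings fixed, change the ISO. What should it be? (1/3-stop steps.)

Underexposed by 2 1/3 stops → need 2 1/3 stops brighter.
ISO: 100 → 125 → 160 → 200 → 250 → 320 → 400 → 500.

ISO 500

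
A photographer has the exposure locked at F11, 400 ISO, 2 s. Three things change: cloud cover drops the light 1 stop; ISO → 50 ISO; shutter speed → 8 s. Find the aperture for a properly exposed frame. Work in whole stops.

f/5.6

Scene light: 1 stop darker.
ISO: 400 → 200 → 100 → 50 — 3 stops lower (darker).
Shutter speed: 2 → 4 → 8 — 2 stops slower (brighter).
Net so far: 2 stops darker. Aperture: f/11 → f/8 → f/5.6.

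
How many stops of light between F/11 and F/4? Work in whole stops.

3 stops

f/11 → f/8 → f/5.6 → f/4 — count the steps: 3 stops.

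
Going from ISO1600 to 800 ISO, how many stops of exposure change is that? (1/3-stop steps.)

1 stop

1600 → 1250 → 1000 → 800 — count the steps: 3 third-stops = 1 stop.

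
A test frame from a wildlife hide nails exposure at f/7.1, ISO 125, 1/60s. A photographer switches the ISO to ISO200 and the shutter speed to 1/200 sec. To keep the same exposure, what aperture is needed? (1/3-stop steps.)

f/5

ISO: 125 → 160 → 200 — 2/3 stop higher (brighter).
Shutter speed: 1/60 → 1/80 → 1/100 → 1/125 → 1/160 → 1/200 — 1 2/3 stops faster (darker).
Net change so far: 1 stop darker. Offset with the aperture: f/7.1 → f/6.3 → f/5.6 → f/5.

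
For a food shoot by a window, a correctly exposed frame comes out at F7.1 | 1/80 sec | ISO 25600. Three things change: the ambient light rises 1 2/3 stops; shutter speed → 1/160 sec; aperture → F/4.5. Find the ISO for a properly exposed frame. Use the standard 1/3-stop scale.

ISO 6400

Scene light: 1 2/3 stops brighter.
Shutter speed: 1/80 → 1/100 → 1/125 → 1/160 — 1 stop shorter (darker).
Aperture: f/7.1 → f/6.3 → f/5.6 → f/5 → f/4.5 — 1 1/3 stops larger aperture (brighter).
Net so far: 2 stops brighter. ISO: 25600 → 20000 → 16000 → 12800 → 10000 → 8000 → 6400.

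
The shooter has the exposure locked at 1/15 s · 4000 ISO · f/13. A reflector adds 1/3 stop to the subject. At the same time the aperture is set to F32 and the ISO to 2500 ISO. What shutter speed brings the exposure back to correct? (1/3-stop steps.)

Scene light: 1/3 stop brighter.
Aperture: f/13 → f/14 → f/16 → f/18 → f/20 → f/22 → f/25 → f/29 → f/32 — 2 2/3 stops stopped down (darker).
ISO: 4000 → 3200 → 2500 — 2/3 stop dropped (darker).
Net so far: 3 stops darker. Shutter speed: 1/15 → 1/13 → 1/10 → 1/8 → 1/6 → 1/5 → 1/4 → 0.3 → 0.4 → 0.5.

0.5 s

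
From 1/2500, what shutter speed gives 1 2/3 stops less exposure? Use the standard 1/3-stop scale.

1/8000s

Shutter speed: 1/2500 → 1/3200 → 1/4000 → 1/5000 → 1/6400 → 1/8000 — 1 2/3 stops faster (darker).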